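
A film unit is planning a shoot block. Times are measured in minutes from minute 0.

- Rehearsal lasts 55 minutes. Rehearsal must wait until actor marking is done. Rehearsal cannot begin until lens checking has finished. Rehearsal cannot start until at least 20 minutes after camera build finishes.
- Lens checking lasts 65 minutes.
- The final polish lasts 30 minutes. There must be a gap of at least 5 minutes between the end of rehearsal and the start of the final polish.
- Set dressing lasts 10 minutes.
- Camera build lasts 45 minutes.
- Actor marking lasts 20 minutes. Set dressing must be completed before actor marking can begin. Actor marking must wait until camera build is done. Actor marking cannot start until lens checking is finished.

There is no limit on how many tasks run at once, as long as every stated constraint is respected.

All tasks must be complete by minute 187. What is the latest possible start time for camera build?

The final polish must finish by minute 187; it takes 30 minutes, so it must start by 187 − 30 = minute 157.
Since the final polish (must start by minute 157, minus 5-minute gap → minute 152) depends on it, rehearsal must finish by minute 152. Backing off its 55-minute duration gives a latest start of minute 97.
Actor marking feeds into rehearsal (must start by minute 97); so actor marking must finish by minute 97 and therefore start by minute 77.
For camera build: actor marking (must start by minute 77); rehearsal (must start by minute 97, minus 20-minute gap → minute 77). The most restrictive is minute 77; with a 45-minute duration, camera build must start by minute 32.

32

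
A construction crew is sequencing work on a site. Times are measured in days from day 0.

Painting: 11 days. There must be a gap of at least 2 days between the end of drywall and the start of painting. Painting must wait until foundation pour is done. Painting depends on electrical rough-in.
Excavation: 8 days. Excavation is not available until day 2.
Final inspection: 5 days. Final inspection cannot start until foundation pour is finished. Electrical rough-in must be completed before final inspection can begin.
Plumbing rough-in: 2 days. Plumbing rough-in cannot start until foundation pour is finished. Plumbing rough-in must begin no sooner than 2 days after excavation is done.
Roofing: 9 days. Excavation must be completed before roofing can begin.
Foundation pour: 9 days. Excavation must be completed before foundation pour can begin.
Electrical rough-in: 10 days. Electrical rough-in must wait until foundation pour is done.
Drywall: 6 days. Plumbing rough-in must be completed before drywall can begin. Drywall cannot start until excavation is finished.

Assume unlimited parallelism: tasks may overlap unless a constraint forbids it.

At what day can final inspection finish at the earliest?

34

Excavation waits on its own release at day 2, so it starts at day 2 and finishes at 2 + 8 = day 10.
Foundation pour cannot begin until excavation (finishes day 10). It runs from day 10 to 10 + 9 = day 19.
Electrical rough-in waits on foundation pour (finishes day 19), so it starts at day 19 and finishes at 19 + 10 = day 29.
Final inspection has to wait for foundation pour (finishes day 19); electrical rough-in (finishes day 29). The latest of these is day 29, so final inspection runs day 29 to 29 + 5 = day 34.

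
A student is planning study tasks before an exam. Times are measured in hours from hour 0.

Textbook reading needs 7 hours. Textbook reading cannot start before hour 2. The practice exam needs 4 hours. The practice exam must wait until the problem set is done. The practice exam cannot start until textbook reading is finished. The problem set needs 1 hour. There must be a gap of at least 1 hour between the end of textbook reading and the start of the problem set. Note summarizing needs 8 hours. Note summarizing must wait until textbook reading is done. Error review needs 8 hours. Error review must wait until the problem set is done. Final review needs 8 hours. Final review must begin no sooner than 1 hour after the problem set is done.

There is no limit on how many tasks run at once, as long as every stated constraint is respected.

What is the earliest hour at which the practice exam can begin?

Textbook reading cannot begin until its own release at hour 2. It runs from hour 2 to 2 + 7 = hour 9.
The problem set waits on textbook reading (finishes hour 9, plus 1-hour gap → hour 10), so it starts at hour 10 and finishes at 10 + 1 = hour 11.
The practice exam waits on the problem set (finishes hour 11); textbook reading (finishes hour 9). The latest of these is hour 11, which is the earliest the practice exam can start.

11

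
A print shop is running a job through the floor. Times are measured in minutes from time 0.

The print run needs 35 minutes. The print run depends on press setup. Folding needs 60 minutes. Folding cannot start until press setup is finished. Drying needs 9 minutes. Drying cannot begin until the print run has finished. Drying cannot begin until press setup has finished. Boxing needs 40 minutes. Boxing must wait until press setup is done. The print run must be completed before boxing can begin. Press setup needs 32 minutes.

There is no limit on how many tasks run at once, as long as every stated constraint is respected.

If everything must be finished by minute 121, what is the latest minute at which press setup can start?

Drying must finish by minute 121; it takes 9 minutes, so it must start by 121 − 9 = minute 112.
To finish by minute 121, boxing (duration 40) must start no later than minute 81.
For the print run: drying (must start by minute 112); boxing (must start by minute 81). The most restrictive is minute 81; with a 35-minute duration, the print run must start by minute 46.
Nothing follows folding; the deadline of minute 121 is its only limit. It must start by 121 − 60 = minute 61.
Press setup has several dependents: the print run (must start by minute 46); drying (must start by minute 112); folding (must start by minute 61); boxing (must start by minute 81). The earliest of those limits is minute 46, so press setup must start by 46 − 32 = minute 14.

14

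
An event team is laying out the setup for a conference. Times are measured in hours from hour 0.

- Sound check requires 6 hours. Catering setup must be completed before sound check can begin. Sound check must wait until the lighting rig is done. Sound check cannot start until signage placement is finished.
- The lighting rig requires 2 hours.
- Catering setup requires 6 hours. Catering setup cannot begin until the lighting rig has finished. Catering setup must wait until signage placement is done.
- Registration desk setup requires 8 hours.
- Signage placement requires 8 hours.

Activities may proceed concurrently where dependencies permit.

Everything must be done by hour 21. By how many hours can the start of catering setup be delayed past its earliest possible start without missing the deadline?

1

Nothing blocks signage placement, so it runs from hour 0 to hour 8.
The lighting rig can start immediately at hour 0; it finishes at hour 2.
For catering setup: the lighting rig (finishes hour 2); signage placement (finishes hour 8). Taking the maximum gives a start of hour 8, and it finishes at 8 + 6 = hour 14.

Working backward from the deadline:
Sound check has no dependents, so it just needs to finish by hour 21. Starting by 21 − 6 = hour 15 achieves that.
Catering setup feeds into sound check (must start by hour 15); so catering setup must finish by hour 15 and therefore start by hour 9.
So catering setup can start as early as hour 8 and as late as hour 9, giving 9 − 8 = 1 hour of slack.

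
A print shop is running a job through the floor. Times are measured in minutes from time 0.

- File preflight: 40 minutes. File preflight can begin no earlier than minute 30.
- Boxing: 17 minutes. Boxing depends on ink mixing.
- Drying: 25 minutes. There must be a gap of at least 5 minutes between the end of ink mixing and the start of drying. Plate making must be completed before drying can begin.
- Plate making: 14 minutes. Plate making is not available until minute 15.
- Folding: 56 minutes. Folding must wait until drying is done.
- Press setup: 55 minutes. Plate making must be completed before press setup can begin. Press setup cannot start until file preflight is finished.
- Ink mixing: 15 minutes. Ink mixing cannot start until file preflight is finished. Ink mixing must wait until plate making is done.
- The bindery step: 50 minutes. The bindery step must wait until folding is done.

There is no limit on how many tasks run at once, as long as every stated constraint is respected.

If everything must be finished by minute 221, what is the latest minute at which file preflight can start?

30

Nothing follows the bindery step; the deadline of minute 221 is its only limit. It must start by 221 − 50 = minute 171.
Since the bindery step (must start by minute 171) depends on it, folding must finish by minute 171. Backing off its 56-minute duration gives a latest start of minute 115.
Since folding (must start by minute 115) depends on it, drying must finish by minute 115. Backing off its 25-minute duration gives a latest start of minute 90.
To finish by minute 221, boxing (duration 17) must start no later than minute 204.
Ink mixing has several dependents: drying (must start by minute 90, minus 5-minute gap → minute 85); boxing (must start by minute 204). The earliest of those limits is minute 85, so ink mixing must start by 85 − 15 = minute 70.
To finish by minute 221, press setup (duration 55) must start no later than minute 166.
File preflight has several dependents: ink mixing (must start by minute 70); press setup (must start by minute 166). The earliest of those limits is minute 70, so file preflight must start by 70 − 40 = minute 30.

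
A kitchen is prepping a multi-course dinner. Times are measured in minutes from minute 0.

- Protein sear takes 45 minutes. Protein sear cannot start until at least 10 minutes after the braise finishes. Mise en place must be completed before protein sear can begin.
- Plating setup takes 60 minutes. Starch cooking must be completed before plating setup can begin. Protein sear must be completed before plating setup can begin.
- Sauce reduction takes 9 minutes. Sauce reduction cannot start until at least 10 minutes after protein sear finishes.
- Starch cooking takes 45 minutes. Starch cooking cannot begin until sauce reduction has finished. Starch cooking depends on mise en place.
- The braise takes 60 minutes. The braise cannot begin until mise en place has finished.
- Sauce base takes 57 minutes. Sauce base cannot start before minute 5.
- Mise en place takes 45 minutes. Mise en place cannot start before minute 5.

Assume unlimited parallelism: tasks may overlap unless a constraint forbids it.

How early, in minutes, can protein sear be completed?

Mise en place waits on its own release at minute 5, so it starts at minute 5 and finishes at 5 + 45 = minute 50.
The braise waits on mise en place (finishes minute 50), so it starts at minute 50 and finishes at 50 + 60 = minute 110.
Protein sear has to wait for the braise (finishes minute 110, plus 10-minute gap → minute 120); mise en place (finishes minute 50). The latest of these is minute 120, so protein sear runs minute 120 to 120 + 45 = minute 165.

165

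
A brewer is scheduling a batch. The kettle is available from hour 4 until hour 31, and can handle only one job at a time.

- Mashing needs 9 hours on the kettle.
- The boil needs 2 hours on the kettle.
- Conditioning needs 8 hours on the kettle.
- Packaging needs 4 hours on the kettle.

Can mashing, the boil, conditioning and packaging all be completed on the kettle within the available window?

The kettle window is 31 − 4 = 27 hours.
Running back to back, the jobs need 9 + 2 + 8 + 4 = 23 hours on the kettle.
Since 23 ≤ 27, they fit within the window.

Yes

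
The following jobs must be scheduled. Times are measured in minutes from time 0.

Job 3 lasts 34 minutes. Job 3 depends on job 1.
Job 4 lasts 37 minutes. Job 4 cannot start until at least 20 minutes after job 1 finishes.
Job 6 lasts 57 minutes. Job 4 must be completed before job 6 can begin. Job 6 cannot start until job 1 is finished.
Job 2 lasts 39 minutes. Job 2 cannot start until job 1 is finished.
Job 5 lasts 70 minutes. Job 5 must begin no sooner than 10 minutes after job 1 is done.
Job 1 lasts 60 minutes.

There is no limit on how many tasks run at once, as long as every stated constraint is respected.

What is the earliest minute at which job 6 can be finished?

174

Job 1 has no prerequisites, so it starts at minute 0 and finishes at minute 60.
After job 1 (finishes minute 60, plus 20-minute gap → minute 80), job 4 can start at minute 80 and finishes at minute 117.
Job 6 needs all of job 4 (finishes minute 117); job 1 (finishes minute 60). That puts its earliest start at minute 117; it finishes at 117 + 57 = minute 174.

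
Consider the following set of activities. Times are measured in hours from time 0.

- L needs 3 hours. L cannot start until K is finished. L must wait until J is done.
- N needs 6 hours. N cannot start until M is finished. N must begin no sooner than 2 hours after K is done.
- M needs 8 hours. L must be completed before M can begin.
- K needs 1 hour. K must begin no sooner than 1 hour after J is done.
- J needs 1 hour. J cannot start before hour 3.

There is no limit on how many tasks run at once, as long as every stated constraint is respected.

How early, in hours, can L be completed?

9

J cannot begin until its own release at hour 3. It runs from hour 3 to 3 + 1 = hour 4.
K waits on J (finishes hour 4, plus 1-hour gap → hour 5), so it starts at hour 5 and finishes at 5 + 1 = hour 6.
L cannot start until K (finishes hour 6); J (finishes hour 4). The controlling bound is hour 6, so L finishes at 6 + 3 = hour 9.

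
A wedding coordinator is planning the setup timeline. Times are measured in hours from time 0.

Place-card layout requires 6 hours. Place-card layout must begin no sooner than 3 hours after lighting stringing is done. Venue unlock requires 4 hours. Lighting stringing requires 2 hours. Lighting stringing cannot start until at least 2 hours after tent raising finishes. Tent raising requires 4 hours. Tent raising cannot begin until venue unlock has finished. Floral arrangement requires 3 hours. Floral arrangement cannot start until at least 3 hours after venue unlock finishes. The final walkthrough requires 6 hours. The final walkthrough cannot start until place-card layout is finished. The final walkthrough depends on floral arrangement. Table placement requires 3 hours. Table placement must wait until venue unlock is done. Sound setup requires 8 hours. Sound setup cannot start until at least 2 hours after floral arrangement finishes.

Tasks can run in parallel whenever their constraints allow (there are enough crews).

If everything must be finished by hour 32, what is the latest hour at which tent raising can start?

To finish by hour 32, the final walkthrough (duration 6) must start no later than hour 26.
Place-card layout must finish before the final walkthrough (must start by hour 26). With a 6-hour duration, place-card layout must start by 26 − 6 = hour 20.
Lighting stringing feeds into place-card layout (must start by hour 20, minus 3-hour gap → hour 17); so lighting stringing must finish by hour 17 and therefore start by hour 15.
Tent raising feeds into lighting stringing (must start by hour 15, minus 2-hour gap → hour 13); so tent raising must finish by hour 13 and therefore start by hour 9.

9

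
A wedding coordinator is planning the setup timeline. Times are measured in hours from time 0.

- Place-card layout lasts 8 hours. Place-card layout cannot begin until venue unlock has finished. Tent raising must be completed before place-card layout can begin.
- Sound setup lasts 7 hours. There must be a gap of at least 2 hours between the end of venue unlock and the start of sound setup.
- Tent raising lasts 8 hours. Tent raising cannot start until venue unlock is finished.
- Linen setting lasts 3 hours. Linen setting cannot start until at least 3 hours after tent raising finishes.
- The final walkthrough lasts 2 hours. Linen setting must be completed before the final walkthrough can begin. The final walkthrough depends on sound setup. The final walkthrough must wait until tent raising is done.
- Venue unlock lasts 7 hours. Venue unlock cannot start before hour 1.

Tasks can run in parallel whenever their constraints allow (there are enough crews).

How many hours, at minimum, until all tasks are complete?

Venue unlock waits on its own release at hour 1, so it starts at hour 1 and finishes at 1 + 7 = hour 8.
Sound setup cannot begin until venue unlock (finishes hour 8, plus 2-hour gap → hour 10). It runs from hour 10 to 10 + 7 = hour 17.
Tent raising waits on venue unlock (finishes hour 8), so it starts at hour 8 and finishes at 8 + 8 = hour 16.
For place-card layout: venue unlock (finishes hour 8); tent raising (finishes hour 16). Taking the maximum gives a start of hour 16, and it finishes at 16 + 8 = hour 24.
Linen setting waits on tent raising (finishes hour 16, plus 3-hour gap → hour 19), so it starts at hour 19 and finishes at 19 + 3 = hour 22.
The final walkthrough cannot start until linen setting (finishes hour 22); sound setup (finishes hour 17); tent raising (finishes hour 16). The controlling bound is hour 22, so the final walkthrough finishes at 22 + 2 = hour 24.
All tasks are finished once the last one completes. Finish times: Venue unlock at 8, Tent raising at 16, Linen setting at 22, Sound setup at 17, Place-card layout at 24, The final walkthrough at 24. The latest is hour 24.

24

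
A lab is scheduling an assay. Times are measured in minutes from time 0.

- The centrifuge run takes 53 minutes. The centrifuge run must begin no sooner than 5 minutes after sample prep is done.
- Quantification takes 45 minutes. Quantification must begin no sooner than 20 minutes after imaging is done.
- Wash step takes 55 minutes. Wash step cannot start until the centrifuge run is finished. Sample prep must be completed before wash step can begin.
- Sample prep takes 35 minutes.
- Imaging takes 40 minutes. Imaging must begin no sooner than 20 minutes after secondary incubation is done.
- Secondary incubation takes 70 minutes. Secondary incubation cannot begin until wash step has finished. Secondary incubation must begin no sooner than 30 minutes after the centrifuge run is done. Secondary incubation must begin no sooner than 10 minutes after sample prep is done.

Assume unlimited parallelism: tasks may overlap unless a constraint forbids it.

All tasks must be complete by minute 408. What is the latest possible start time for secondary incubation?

213

Quantification must finish by minute 408; it takes 45 minutes, so it must start by 408 − 45 = minute 363.
Since quantification (must start by minute 363, minus 20-minute gap → minute 343) depends on it, imaging must finish by minute 343. Backing off its 40-minute duration gives a latest start of minute 303.
Since imaging (must start by minute 303, minus 20-minute gap → minute 283) depends on it, secondary incubation must finish by minute 283. Backing off its 70-minute duration gives a latest start of minute 213.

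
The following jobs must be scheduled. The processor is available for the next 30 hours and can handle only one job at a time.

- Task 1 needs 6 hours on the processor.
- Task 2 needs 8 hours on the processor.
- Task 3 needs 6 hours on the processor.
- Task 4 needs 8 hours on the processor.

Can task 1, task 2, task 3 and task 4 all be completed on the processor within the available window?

Running back to back, the jobs need 6 + 8 + 6 + 8 = 28 hours on the processor.
Since 28 ≤ 30, they fit within the window.

Yes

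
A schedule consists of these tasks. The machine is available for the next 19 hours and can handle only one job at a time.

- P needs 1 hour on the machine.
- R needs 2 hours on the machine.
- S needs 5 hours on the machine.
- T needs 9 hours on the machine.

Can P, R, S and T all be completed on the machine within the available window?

Running back to back, the jobs need 1 + 2 + 5 + 9 = 17 hours on the machine.
Since 17 ≤ 19, they fit within the window.

Yes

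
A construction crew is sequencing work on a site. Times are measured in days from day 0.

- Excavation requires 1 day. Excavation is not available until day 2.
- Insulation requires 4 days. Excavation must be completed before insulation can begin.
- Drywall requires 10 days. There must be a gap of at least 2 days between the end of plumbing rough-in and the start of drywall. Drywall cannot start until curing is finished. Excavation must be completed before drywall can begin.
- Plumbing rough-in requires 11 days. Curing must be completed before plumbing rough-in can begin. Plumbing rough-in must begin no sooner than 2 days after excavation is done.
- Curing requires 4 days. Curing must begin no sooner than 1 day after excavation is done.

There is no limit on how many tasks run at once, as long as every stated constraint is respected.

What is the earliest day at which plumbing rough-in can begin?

8

Excavation waits on its own release at day 2, so it starts at day 2 and finishes at 2 + 1 = day 3.
Curing waits on excavation (finishes day 3, plus 1-day gap → day 4), so it starts at day 4 and finishes at 4 + 4 = day 8.
Plumbing rough-in waits on curing (finishes day 8); excavation (finishes day 3, plus 2-day gap → day 5). The latest of these is day 8, which is the earliest plumbing rough-in can start.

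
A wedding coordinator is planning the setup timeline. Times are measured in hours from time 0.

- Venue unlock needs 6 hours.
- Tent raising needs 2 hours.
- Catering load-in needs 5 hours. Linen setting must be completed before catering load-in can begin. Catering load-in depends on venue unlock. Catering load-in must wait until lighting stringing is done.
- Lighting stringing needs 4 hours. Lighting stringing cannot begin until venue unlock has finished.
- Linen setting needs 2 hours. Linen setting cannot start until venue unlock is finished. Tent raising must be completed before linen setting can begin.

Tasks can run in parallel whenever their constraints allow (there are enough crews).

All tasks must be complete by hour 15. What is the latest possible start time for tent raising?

Catering load-in must finish by hour 15; it takes 5 hours, so it must start by 15 − 5 = hour 10.
Linen setting must finish before catering load-in (must start by hour 10). With a 2-hour duration, linen setting must start by 10 − 2 = hour 8.
Tent raising feeds into linen setting (must start by hour 8); so tent raising must finish by hour 8 and therefore start by hour 6.

6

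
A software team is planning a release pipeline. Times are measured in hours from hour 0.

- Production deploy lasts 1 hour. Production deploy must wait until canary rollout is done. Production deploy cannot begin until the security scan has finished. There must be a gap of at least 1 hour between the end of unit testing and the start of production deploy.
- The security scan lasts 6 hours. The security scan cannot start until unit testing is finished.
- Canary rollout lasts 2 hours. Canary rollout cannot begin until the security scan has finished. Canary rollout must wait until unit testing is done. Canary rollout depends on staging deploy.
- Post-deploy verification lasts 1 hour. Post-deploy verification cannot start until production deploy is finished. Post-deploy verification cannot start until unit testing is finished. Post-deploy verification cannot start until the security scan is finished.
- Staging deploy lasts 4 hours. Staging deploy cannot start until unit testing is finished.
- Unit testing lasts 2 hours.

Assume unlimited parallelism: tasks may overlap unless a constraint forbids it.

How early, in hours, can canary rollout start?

Unit testing has no prerequisites, so it starts at hour 0 and finishes at hour 2.
After unit testing (finishes hour 2), staging deploy can start at hour 2 and finishes at hour 6.
The security scan cannot begin until unit testing (finishes hour 2). It runs from hour 2 to 2 + 6 = hour 8.
Canary rollout waits on the security scan (finishes hour 8); unit testing (finishes hour 2); staging deploy (finishes hour 6). The latest of these is hour 8, which is the earliest canary rollout can start.

8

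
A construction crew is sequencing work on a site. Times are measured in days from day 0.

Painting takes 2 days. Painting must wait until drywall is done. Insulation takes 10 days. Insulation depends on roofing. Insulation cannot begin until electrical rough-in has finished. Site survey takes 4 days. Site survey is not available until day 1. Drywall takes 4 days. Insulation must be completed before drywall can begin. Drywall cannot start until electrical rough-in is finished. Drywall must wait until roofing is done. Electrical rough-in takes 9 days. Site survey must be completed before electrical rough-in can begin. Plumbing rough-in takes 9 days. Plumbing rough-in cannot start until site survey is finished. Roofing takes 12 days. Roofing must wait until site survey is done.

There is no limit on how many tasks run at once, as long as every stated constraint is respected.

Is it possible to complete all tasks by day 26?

No

After its own release at day 1, site survey can start at day 1 and finishes at day 5.
Electrical rough-in cannot begin until site survey (finishes day 5). It runs from day 5 to 5 + 9 = day 14.
Plumbing rough-in cannot begin until site survey (finishes day 5). It runs from day 5 to 5 + 9 = day 14.
Roofing waits on site survey (finishes day 5), so it starts at day 5 and finishes at 5 + 12 = day 17.
For insulation: roofing (finishes day 17); electrical rough-in (finishes day 14). Taking the maximum gives a start of day 17, and it finishes at 17 + 10 = day 27.
For drywall: insulation (finishes day 27); electrical rough-in (finishes day 14); roofing (finishes day 17). Taking the maximum gives a start of day 27, and it finishes at 27 + 4 = day 31.
Painting cannot begin until drywall (finishes day 31). It runs from day 31 to 31 + 2 = day 33.
The earliest everything can be done is day 33, which is after the deadline of 26, so it is not possible.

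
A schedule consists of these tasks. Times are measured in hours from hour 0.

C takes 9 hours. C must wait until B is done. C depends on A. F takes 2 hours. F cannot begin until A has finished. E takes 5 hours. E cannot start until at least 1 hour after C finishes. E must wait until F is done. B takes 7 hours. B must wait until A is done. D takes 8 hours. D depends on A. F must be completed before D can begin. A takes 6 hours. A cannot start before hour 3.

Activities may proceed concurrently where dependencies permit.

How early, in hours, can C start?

16

After its own release at hour 3, A can start at hour 3 and finishes at hour 9.
B cannot begin until A (finishes hour 9). It runs from hour 9 to 9 + 7 = hour 16.
C waits on B (finishes hour 16); A (finishes hour 9). The latest of these is hour 16, which is the earliest C can start.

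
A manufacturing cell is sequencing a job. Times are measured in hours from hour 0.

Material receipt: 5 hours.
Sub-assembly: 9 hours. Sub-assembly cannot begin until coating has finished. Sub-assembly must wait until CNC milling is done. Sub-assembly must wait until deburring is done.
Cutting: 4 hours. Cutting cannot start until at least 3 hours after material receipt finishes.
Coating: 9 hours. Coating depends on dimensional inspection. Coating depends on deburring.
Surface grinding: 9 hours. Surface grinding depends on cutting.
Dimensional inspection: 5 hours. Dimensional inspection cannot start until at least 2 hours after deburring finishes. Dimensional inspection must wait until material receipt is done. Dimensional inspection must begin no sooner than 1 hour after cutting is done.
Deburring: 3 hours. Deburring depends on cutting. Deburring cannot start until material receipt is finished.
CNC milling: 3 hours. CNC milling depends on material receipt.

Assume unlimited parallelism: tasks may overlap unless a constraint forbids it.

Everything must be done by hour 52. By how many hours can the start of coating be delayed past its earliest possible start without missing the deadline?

Nothing blocks material receipt, so it runs from hour 0 to hour 5.
Cutting waits on material receipt (finishes hour 5, plus 3-hour gap → hour 8), so it starts at hour 8 and finishes at 8 + 4 = hour 12.
For deburring: cutting (finishes hour 12); material receipt (finishes hour 5). Taking the maximum gives a start of hour 12, and it finishes at 12 + 3 = hour 15.
Dimensional inspection cannot start until deburring (finishes hour 15, plus 2-hour gap → hour 17); material receipt (finishes hour 5); cutting (finishes hour 12, plus 1-hour gap → hour 13). The controlling bound is hour 17, so dimensional inspection finishes at 17 + 5 = hour 22.
For coating: dimensional inspection (finishes hour 22); deburring (finishes hour 15). Taking the maximum gives a start of hour 22, and it finishes at 22 + 9 = hour 31.

Working backward from the deadline:
Sub-assembly has no dependents, so it just needs to finish by hour 52. Starting by 52 − 9 = hour 43 achieves that.
Coating has to be done before sub-assembly (must start by hour 43). That means finishing by hour 43, i.e. starting by 43 − 9 = hour 34.
So coating can start as early as hour 22 and as late as hour 34, giving 34 − 22 = 12 hours of slack.

12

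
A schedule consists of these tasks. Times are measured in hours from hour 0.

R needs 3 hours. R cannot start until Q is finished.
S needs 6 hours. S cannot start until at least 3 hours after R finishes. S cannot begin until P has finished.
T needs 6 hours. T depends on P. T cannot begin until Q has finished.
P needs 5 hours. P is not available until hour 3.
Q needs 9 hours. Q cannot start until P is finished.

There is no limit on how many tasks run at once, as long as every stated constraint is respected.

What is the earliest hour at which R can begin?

P waits on its own release at hour 3, so it starts at hour 3 and finishes at 3 + 5 = hour 8.
Q cannot begin until P (finishes hour 8). It runs from hour 8 to 8 + 9 = hour 17.
R waits on Q (finishes hour 17), so the earliest it can start is hour 17.

17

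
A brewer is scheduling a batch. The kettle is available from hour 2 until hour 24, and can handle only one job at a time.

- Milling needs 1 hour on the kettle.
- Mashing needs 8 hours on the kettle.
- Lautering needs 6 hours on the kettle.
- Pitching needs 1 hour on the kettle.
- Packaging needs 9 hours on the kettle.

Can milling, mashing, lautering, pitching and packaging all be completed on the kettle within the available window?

The kettle window is 24 − 2 = 22 hours.
Running back to back, the jobs need 1 + 8 + 6 + 1 + 9 = 25 hours on the kettle.
Since 25 > 22, they cannot all fit.

No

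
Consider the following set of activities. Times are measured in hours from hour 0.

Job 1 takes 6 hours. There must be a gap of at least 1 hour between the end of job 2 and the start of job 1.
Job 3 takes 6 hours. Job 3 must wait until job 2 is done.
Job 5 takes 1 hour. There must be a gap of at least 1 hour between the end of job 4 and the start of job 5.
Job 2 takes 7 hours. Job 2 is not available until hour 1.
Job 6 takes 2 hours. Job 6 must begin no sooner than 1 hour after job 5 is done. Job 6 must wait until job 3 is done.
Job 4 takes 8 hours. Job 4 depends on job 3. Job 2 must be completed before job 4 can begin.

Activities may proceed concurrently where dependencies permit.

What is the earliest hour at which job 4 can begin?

14

After its own release at hour 1, job 2 can start at hour 1 and finishes at hour 8.
After job 2 (finishes hour 8), job 3 can start at hour 8 and finishes at hour 14.
Job 4 waits on job 3 (finishes hour 14); job 2 (finishes hour 8). The latest of these is hour 14, which is the earliest job 4 can start.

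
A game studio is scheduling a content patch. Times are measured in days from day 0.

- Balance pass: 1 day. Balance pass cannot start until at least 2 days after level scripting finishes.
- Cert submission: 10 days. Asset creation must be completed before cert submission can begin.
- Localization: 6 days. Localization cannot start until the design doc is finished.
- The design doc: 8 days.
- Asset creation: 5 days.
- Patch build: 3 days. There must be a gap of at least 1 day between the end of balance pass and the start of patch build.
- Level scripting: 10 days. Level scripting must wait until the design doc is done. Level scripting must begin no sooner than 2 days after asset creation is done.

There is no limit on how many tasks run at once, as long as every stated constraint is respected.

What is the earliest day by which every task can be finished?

25

Asset creation has no prerequisites, so it starts at day 0 and finishes at day 5.
Cert submission waits on asset creation (finishes day 5), so it starts at day 5 and finishes at 5 + 10 = day 15.
The design doc has no prerequisites, so it starts at day 0 and finishes at day 8.
After the design doc (finishes day 8), localization can start at day 8 and finishes at day 14.
Level scripting has to wait for the design doc (finishes day 8); asset creation (finishes day 5, plus 2-day gap → day 7). The latest of these is day 8, so level scripting runs day 8 to 8 + 10 = day 18.
After level scripting (finishes day 18, plus 2-day gap → day 20), balance pass can start at day 20 and finishes at day 21.
Patch build cannot begin until balance pass (finishes day 21, plus 1-day gap → day 22). It runs from day 22 to 22 + 3 = day 25.
All tasks are finished once the last one completes. Finish times: The design doc at 8, Asset creation at 5, Level scripting at 18, Balance pass at 21, Localization at 14, Cert submission at 15, Patch build at 25. The latest is day 25.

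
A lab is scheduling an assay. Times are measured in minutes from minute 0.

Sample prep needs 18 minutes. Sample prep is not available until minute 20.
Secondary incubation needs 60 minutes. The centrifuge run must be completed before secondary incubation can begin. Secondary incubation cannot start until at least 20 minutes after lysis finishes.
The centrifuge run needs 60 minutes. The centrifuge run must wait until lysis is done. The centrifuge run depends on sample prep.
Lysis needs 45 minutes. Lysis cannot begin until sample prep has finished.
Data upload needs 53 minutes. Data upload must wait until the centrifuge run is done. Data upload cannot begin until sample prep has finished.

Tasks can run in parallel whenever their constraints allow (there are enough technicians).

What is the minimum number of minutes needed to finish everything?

203

Sample prep waits on its own release at minute 20, so it starts at minute 20 and finishes at 20 + 18 = minute 38.
After sample prep (finishes minute 38), lysis can start at minute 38 and finishes at minute 83.
The centrifuge run cannot start until lysis (finishes minute 83); sample prep (finishes minute 38). The controlling bound is minute 83, so the centrifuge run finishes at 83 + 60 = minute 143.
Data upload cannot start until the centrifuge run (finishes minute 143); sample prep (finishes minute 38). The controlling bound is minute 143, so data upload finishes at 143 + 53 = minute 196.
Secondary incubation cannot start until the centrifuge run (finishes minute 143); lysis (finishes minute 83, plus 20-minute gap → minute 103). The controlling bound is minute 143, so secondary incubation finishes at 143 + 60 = minute 203.
All tasks are finished once the last one completes. Finish times: Sample prep at 38, Lysis at 83, The centrifuge run at 143, Secondary incubation at 203, Data upload at 196. The latest is minute 203.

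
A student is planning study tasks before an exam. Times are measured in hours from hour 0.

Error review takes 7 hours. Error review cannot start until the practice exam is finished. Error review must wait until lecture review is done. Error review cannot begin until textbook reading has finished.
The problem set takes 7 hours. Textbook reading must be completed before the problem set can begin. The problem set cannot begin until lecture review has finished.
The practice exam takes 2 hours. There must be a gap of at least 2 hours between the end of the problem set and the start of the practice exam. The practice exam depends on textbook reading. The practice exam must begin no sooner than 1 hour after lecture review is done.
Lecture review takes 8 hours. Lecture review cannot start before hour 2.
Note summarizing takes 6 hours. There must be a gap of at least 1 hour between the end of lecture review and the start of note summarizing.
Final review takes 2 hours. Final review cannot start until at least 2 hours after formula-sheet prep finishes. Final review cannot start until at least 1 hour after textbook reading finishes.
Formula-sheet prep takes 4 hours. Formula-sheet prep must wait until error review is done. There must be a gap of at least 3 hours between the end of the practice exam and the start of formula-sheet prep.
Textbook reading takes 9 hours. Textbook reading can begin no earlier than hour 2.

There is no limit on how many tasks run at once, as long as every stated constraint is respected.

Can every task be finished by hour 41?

Yes

Lecture review waits on its own release at hour 2, so it starts at hour 2 and finishes at 2 + 8 = hour 10.
Note summarizing cannot begin until lecture review (finishes hour 10, plus 1-hour gap → hour 11). It runs from hour 11 to 11 + 6 = hour 17.
Textbook reading cannot begin until its own release at hour 2. It runs from hour 2 to 2 + 9 = hour 11.
For the problem set: textbook reading (finishes hour 11); lecture review (finishes hour 10). Taking the maximum gives a start of hour 11, and it finishes at 11 + 7 = hour 18.
The practice exam needs all of the problem set (finishes hour 18, plus 2-hour gap → hour 20); textbook reading (finishes hour 11); lecture review (finishes hour 10, plus 1-hour gap → hour 11). That puts its earliest start at hour 20; it finishes at 20 + 2 = hour 22.
Error review has to wait for the practice exam (finishes hour 22); lecture review (finishes hour 10); textbook reading (finishes hour 11). The latest of these is hour 22, so error review runs hour 22 to 22 + 7 = hour 29.
Formula-sheet prep has to wait for error review (finishes hour 29); the practice exam (finishes hour 22, plus 3-hour gap → hour 25). The latest of these is hour 29, so formula-sheet prep runs hour 29 to 29 + 4 = hour 33.
Final review cannot start until formula-sheet prep (finishes hour 33, plus 2-hour gap → hour 35); textbook reading (finishes hour 11, plus 1-hour gap → hour 12). The controlling bound is hour 35, so final review finishes at 35 + 2 = hour 37.
Every task is finished by hour 37, which is no later than the deadline of 41, so the schedule is feasible.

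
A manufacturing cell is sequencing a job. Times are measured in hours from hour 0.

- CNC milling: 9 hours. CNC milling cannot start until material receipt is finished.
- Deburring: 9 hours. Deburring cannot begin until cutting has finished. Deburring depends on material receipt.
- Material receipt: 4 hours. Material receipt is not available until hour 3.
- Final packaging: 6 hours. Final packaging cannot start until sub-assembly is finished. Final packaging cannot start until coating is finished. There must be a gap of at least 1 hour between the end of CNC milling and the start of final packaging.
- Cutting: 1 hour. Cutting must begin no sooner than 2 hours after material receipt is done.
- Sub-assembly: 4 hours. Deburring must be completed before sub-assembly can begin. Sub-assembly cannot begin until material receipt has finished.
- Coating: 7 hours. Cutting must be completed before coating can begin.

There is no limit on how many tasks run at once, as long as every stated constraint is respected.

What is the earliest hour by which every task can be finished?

Material receipt cannot begin until its own release at hour 3. It runs from hour 3 to 3 + 4 = hour 7.
CNC milling waits on material receipt (finishes hour 7), so it starts at hour 7 and finishes at 7 + 9 = hour 16.
Cutting waits on material receipt (finishes hour 7, plus 2-hour gap → hour 9), so it starts at hour 9 and finishes at 9 + 1 = hour 10.
After cutting (finishes hour 10), coating can start at hour 10 and finishes at hour 17.
For deburring: cutting (finishes hour 10); material receipt (finishes hour 7). Taking the maximum gives a start of hour 10, and it finishes at 10 + 9 = hour 19.
For sub-assembly: deburring (finishes hour 19); material receipt (finishes hour 7). Taking the maximum gives a start of hour 19, and it finishes at 19 + 4 = hour 23.
Final packaging needs all of sub-assembly (finishes hour 23); coating (finishes hour 17); CNC milling (finishes hour 16, plus 1-hour gap → hour 17). That puts its earliest start at hour 23; it finishes at 23 + 6 = hour 29.
All tasks are finished once the last one completes. Finish times: Material receipt at 7, Cutting at 10, Deburring at 19, CNC milling at 16, Coating at 17, Sub-assembly at 23, Final packaging at 29. The latest is hour 29.

29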